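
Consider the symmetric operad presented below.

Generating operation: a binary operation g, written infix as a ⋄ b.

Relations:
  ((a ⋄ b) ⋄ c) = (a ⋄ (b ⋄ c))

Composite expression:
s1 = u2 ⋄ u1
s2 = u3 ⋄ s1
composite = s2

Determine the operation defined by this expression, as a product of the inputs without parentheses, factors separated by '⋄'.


u3 ⋄ u2 ⋄ u1

Associativity of g dissolves the nesting; only the u-input order survives.
(u2 ⋄ u1) collapses to u2 ⋄ u1
(u3 ⋄ (u2 ⋄ u1)) collapses to u3 ⋄ u2 ⋄ u1


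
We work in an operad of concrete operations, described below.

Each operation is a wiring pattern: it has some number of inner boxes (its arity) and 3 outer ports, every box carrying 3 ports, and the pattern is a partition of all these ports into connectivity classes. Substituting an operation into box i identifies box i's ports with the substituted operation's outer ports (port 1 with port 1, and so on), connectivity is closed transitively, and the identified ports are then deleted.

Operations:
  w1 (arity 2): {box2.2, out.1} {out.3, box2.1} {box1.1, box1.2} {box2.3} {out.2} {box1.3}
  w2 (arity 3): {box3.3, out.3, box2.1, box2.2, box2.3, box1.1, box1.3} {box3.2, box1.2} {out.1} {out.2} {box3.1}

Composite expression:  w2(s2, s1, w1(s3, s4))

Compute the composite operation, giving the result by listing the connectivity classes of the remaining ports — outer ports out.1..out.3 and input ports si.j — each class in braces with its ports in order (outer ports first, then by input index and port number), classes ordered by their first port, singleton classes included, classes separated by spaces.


After gluing at w2, chains via deleted ports link the s-ports.
stage w1: inputs (s3, s4), connectivity {out.1, s4.2} {out.2} {out.3, s4.1} {s3.1, s3.2} {s3.3} {s4.3}, out.j its boundary
stage w2: inputs (s2, s1, s3, s4), connectivity {out.1} {out.2} {out.3, s1.1, s1.2, s1.3, s2.1, s2.3, s4.1} {s2.2} {s3.1, s3.2} {s3.3} {s4.2} {s4.3}, out.j its boundary

{out.1} {out.2} {out.3, s1.1, s1.2, s1.3, s2.1, s2.3, s4.1} {s2.2} {s3.1, s3.2} {s3.3} {s4.2} {s4.3}


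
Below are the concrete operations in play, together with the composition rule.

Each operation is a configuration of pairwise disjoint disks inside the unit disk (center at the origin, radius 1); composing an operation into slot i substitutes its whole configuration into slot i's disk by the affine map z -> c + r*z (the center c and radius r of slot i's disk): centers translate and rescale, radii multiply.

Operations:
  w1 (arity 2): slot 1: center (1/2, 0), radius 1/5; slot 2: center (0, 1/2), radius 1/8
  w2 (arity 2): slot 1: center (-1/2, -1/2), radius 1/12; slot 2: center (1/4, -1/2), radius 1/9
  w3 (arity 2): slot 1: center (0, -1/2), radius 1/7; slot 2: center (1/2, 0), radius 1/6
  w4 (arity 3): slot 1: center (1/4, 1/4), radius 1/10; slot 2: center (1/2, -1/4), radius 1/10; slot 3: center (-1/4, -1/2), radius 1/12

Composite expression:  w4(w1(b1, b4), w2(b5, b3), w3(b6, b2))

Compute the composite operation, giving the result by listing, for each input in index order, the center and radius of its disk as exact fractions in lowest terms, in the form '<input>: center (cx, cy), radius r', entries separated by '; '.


b1: center (3/10, 1/4), radius 1/50; b2: center (-5/24, -1/2), radius 1/72; b3: center (21/40, -3/10), radius 1/90; b4: center (1/4, 3/10), radius 1/80; b5: center (9/20, -3/10), radius 1/120; b6: center (-1/4, -13/24), radius 1/84

Follow each b-input down from w4: c' goes to c + r*c', radius to r*r'.
input b1: composing its 2 substitution steps yields center (3/10, 1/4), radius 1/50
input b4: composing its 2 substitution steps yields center (1/4, 3/10), radius 1/80
input b5: composing its 2 substitution steps yields center (9/20, -3/10), radius 1/120
input b3: composing its 2 substitution steps yields center (21/40, -3/10), radius 1/90
input b6: composing its 2 substitution steps yields center (-1/4, -13/24), radius 1/84
input b2: composing its 2 substitution steps yields center (-5/24, -1/2), radius 1/72


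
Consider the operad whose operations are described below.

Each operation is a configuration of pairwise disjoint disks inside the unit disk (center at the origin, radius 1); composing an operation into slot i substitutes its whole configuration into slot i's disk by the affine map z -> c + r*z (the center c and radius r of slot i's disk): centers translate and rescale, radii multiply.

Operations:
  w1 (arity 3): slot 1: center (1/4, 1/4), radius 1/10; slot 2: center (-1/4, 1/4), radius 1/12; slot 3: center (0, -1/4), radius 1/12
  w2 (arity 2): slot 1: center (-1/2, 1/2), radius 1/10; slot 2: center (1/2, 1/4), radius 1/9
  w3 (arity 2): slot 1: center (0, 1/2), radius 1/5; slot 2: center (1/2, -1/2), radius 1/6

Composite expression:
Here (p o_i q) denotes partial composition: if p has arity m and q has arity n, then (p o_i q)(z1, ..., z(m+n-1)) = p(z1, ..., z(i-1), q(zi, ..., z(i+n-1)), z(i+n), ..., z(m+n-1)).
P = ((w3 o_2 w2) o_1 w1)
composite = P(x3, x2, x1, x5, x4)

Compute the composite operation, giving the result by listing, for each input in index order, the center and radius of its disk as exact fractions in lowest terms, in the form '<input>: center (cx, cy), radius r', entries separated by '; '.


x1: center (0, 9/20), radius 1/60; x2: center (-1/20, 11/20), radius 1/60; x3: center (1/20, 11/20), radius 1/50; x4: center (7/12, -11/24), radius 1/54; x5: center (5/12, -5/12), radius 1/60

Nesting under w3 composes maps z -> c + r*z down each x-path.
input x3: composing its 2 substitution steps yields center (1/20, 11/20), radius 1/50
input x2: composing its 2 substitution steps yields center (-1/20, 11/20), radius 1/60
input x1: composing its 2 substitution steps yields center (0, 9/20), radius 1/60
input x5: composing its 2 substitution steps yields center (5/12, -5/12), radius 1/60
input x4: composing its 2 substitution steps yields center (7/12, -11/24), radius 1/54


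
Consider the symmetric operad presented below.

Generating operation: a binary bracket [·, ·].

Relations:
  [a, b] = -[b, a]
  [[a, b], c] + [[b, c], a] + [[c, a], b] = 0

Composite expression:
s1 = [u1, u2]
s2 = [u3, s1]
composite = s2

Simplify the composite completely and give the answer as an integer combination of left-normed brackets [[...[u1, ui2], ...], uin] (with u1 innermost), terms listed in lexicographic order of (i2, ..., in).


-[[u1, u2], u3]

In the tensor algebra, words opening u1 carry the u1-anchored form.
Composite bracket: [u3, [u1, u2]]
Expanding via [a, b] = ab - ba: 4 signed words (2^2 = 4).
Only words starting with u1 matter:
  the word u1u2u3 carries sign -1 and contributes -[[u1, u2], u3]


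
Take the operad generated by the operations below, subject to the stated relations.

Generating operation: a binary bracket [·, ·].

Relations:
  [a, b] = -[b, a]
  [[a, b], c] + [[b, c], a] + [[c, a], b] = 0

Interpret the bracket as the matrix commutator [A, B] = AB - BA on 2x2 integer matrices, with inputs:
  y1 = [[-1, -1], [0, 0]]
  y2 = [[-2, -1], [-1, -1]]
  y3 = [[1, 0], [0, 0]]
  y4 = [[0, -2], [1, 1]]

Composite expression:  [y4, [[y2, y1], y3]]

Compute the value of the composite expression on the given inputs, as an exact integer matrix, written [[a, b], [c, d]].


[[-2, 0], [1, 2]]

[y2, y1] = [[-1, 0], [1, 1]]
[[y2, y1], y3] = [[0, 0], [1, 0]]
[y4, [[y2, y1], y3]] = [[-2, 0], [1, 2]]


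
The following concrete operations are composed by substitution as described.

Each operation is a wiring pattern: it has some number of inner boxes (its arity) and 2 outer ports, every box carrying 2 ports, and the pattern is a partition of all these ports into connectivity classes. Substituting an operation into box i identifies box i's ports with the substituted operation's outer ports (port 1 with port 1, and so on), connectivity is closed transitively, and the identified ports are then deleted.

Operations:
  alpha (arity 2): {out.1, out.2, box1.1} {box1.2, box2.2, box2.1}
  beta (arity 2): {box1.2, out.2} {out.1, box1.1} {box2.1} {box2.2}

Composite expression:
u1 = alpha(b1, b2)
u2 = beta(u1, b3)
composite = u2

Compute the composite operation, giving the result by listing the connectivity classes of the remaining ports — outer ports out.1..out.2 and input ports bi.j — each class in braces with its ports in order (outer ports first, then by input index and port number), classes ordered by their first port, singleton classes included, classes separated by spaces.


{out.1, out.2, b1.1} {b1.2, b2.1, b2.2} {b3.1} {b3.2}


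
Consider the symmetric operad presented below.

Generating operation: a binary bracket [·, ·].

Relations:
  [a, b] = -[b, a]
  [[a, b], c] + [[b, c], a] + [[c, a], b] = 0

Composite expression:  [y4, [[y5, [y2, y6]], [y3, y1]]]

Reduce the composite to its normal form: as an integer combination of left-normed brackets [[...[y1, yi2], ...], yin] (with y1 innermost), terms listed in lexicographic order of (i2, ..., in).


Left-normed coefficients sit on the y1-initial expansion words.
Composite bracket: [y4, [[y5, [y2, y6]], [y3, y1]]]
The bracket unfolds into 32 signed words via [a, b] = ab - ba (2^5 = 32).
Coefficients come from the y1-initial words:
  sign of y1y3y2y6y5y4 is +1, so it contributes +[[[[[y1, y3], y2], y6], y5], y4]
  sign of y1y3y5y2y6y4 is -1, so it contributes -[[[[[y1, y3], y5], y2], y6], y4]
  sign of y1y3y5y6y2y4 is +1, so it contributes +[[[[[y1, y3], y5], y6], y2], y4]
  sign of y1y3y6y2y5y4 is -1, so it contributes -[[[[[y1, y3], y6], y2], y5], y4]

[[[[[y1, y3], y2], y6], y5], y4] - [[[[[y1, y3], y5], y2], y6], y4] + [[[[[y1, y3], y5], y6], y2], y4] - [[[[[y1, y3], y6], y2], y5], y4]


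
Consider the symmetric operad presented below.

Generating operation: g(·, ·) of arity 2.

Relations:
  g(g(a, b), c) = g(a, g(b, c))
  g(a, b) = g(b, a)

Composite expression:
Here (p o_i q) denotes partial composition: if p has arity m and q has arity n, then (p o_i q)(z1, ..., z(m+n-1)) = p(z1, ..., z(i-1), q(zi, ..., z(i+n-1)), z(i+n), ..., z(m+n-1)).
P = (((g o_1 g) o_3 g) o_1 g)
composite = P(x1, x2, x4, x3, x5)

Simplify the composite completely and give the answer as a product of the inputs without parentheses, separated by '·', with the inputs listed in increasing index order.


Reordering under g is free, so list the x-inputs canonically.
g(x1, x2) collapses to x1 · x2
g(g(x1, x2), x4) collapses to x1 · x2 · x4
g(x3, x5) collapses to x3 · x5
g(g(g(x1, x2), x4), g(x3, x5)) collapses to x1 · x2 · x4 · x3 · x5
putting the inputs in ascending order: x1 · x2 · x3 · x4 · x5

x1 · x2 · x3 · x4 · x5


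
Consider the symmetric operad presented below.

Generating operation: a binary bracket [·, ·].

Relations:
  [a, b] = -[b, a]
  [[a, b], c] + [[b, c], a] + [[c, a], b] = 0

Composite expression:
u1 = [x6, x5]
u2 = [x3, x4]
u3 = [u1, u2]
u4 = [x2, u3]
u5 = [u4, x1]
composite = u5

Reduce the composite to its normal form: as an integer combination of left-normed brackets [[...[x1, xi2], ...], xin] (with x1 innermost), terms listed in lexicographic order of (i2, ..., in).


Antisymmetry and Jacobi reduce to x1-anchored left-normed brackets.
Composite bracket: [[x2, [[x6, x5], [x3, x4]]], x1]
Expanding via [a, b] = ab - ba: 32 signed words (2^5 = 32).
Only words starting with x1 matter:
  word x1x2x3x4x5x6 has sign -1, contributing -[[[[[x1, x2], x3], x4], x5], x6]
  word x1x2x3x4x6x5 has sign +1, contributing +[[[[[x1, x2], x3], x4], x6], x5]
  word x1x2x4x3x5x6 has sign +1, contributing +[[[[[x1, x2], x4], x3], x5], x6]
  word x1x2x4x3x6x5 has sign -1, contributing -[[[[[x1, x2], x4], x3], x6], x5]
  word x1x2x5x6x3x4 has sign +1, contributing +[[[[[x1, x2], x5], x6], x3], x4]
  word x1x2x5x6x4x3 has sign -1, contributing -[[[[[x1, x2], x5], x6], x4], x3]
  word x1x2x6x5x3x4 has sign -1, contributing -[[[[[x1, x2], x6], x5], x3], x4]
  word x1x2x6x5x4x3 has sign +1, contributing +[[[[[x1, x2], x6], x5], x4], x3]
  word x1x3x4x5x6x2 has sign +1, contributing +[[[[[x1, x3], x4], x5], x6], x2]
  word x1x3x4x6x5x2 has sign -1, contributing -[[[[[x1, x3], x4], x6], x5], x2]
  word x1x4x3x5x6x2 has sign -1, contributing -[[[[[x1, x4], x3], x5], x6], x2]
  word x1x4x3x6x5x2 has sign +1, contributing +[[[[[x1, x4], x3], x6], x5], x2]
  word x1x5x6x3x4x2 has sign -1, contributing -[[[[[x1, x5], x6], x3], x4], x2]
  word x1x5x6x4x3x2 has sign +1, contributing +[[[[[x1, x5], x6], x4], x3], x2]
  word x1x6x5x3x4x2 has sign +1, contributing +[[[[[x1, x6], x5], x3], x4], x2]
  word x1x6x5x4x3x2 has sign -1, contributing -[[[[[x1, x6], x5], x4], x3], x2]

-[[[[[x1, x2], x3], x4], x5], x6] + [[[[[x1, x2], x3], x4], x6], x5] + [[[[[x1, x2], x4], x3], x5], x6] - [[[[[x1, x2], x4], x3], x6], x5] + [[[[[x1, x2], x5], x6], x3], x4] - [[[[[x1, x2], x5], x6], x4], x3] - [[[[[x1, x2], x6], x5], x3], x4] + [[[[[x1, x2], x6], x5], x4], x3] + [[[[[x1, x3], x4], x5], x6], x2] - [[[[[x1, x3], x4], x6], x5], x2] - [[[[[x1, x4], x3], x5], x6], x2] + [[[[[x1, x4], x3], x6], x5], x2] - [[[[[x1, x5], x6], x3], x4], x2] + [[[[[x1, x5], x6], x4], x3], x2] + [[[[[x1, x6], x5], x3], x4], x2] - [[[[[x1, x6], x5], x4], x3], x2]


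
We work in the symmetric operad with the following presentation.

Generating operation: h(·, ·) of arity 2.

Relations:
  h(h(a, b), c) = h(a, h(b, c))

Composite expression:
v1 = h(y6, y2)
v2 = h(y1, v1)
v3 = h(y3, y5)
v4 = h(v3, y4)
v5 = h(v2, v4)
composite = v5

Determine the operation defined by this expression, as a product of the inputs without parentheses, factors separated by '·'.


y1 · y6 · y2 · y3 · y5 · y4

All parenthesizations of h agree; list the y-inputs left to right.
h(y6, y2) unparenthesizes to y6 · y2
h(y1, h(y6, y2)) unparenthesizes to y1 · y6 · y2
h(y3, y5) unparenthesizes to y3 · y5
h(h(y3, y5), y4) unparenthesizes to y3 · y5 · y4
h(h(y1, h(y6, y2)), h(h(y3, y5), y4)) unparenthesizes to y1 · y6 · y2 · y3 · y5 · y4


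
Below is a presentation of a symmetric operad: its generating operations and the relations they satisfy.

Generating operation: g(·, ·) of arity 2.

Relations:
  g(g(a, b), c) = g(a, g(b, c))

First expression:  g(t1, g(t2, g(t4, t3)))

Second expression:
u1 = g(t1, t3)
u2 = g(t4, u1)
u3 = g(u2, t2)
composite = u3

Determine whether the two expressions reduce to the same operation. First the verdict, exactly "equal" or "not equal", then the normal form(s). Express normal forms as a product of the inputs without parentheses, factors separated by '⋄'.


not equal; first: t1 ⋄ t2 ⋄ t4 ⋄ t3; second: t4 ⋄ t1 ⋄ t3 ⋄ t2

The first expression reduces to t1 ⋄ t2 ⋄ t4 ⋄ t3
The second expression reduces to t4 ⋄ t1 ⋄ t3 ⋄ t2
Different reductions; not equal.


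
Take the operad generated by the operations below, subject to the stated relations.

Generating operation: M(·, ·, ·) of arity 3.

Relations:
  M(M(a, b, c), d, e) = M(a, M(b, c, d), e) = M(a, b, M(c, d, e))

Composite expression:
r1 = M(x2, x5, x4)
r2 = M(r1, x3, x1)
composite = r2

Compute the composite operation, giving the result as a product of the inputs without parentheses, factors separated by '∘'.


x2 ∘ x5 ∘ x4 ∘ x3 ∘ x1


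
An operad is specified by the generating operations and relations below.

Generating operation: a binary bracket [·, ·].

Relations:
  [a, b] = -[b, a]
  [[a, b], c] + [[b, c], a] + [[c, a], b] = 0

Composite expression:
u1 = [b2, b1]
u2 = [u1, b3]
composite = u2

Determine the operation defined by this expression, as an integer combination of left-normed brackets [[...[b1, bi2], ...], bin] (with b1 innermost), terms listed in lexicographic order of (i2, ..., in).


-[[b1, b2], b3]


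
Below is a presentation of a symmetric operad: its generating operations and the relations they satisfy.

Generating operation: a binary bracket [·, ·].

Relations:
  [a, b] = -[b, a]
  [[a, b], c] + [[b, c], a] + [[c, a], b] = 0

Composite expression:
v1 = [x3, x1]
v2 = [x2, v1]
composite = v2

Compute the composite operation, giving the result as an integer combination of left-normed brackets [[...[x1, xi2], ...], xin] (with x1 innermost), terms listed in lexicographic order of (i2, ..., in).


[[x1, x3], x2]

In the tensor algebra, words opening x1 carry the x1-anchored form.
Composite bracket: [x2, [x3, x1]]
Full expansion: 4 signed words from ab - ba (2^2 = 4).
Collect the words opening with x1:
  word x1x3x2 has sign +1, contributing +[[x1, x3], x2]


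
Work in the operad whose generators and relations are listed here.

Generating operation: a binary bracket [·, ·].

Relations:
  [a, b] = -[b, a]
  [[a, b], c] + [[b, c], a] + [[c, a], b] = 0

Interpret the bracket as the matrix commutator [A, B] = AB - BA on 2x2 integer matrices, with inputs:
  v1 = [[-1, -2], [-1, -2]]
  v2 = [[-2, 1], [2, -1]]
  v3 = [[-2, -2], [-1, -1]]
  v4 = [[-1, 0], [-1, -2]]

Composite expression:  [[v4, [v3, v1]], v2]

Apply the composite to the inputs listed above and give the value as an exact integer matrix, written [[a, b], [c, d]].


[[6, 12], [-18, -6]]

[v3, v1] = [[0, 4], [-2, 0]]
[v4, [v3, v1]] = [[4, 4], [2, -4]]
[[v4, [v3, v1]], v2] = [[6, 12], [-18, -6]]


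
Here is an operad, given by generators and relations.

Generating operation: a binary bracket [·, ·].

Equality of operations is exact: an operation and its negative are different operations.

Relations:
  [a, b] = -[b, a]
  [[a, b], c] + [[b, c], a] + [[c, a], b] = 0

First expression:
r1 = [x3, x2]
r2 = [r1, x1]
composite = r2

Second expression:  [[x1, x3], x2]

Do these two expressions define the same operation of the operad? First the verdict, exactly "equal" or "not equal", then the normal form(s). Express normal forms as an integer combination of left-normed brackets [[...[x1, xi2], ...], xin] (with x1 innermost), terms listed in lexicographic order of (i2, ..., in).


not equal; first: [[x1, x2], x3] - [[x1, x3], x2]; second: [[x1, x3], x2]

The first composite normalizes to [[x1, x2], x3] - [[x1, x3], x2]
The second composite normalizes to [[x1, x3], x2]
The normal forms differ: not equal.


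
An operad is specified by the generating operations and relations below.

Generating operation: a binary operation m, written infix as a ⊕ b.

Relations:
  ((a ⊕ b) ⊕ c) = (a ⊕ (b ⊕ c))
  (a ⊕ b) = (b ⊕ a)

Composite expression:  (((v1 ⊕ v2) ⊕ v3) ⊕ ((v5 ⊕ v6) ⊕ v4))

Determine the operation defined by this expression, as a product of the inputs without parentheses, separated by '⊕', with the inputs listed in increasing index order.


v1 ⊕ v2 ⊕ v3 ⊕ v4 ⊕ v5 ⊕ v6

Both nesting and order wash out for m; what remains is which v's occur.
(v1 ⊕ v2) spells out as v1 ⊕ v2
((v1 ⊕ v2) ⊕ v3) spells out as v1 ⊕ v2 ⊕ v3
(v5 ⊕ v6) spells out as v5 ⊕ v6
((v5 ⊕ v6) ⊕ v4) spells out as v5 ⊕ v6 ⊕ v4
(((v1 ⊕ v2) ⊕ v3) ⊕ ((v5 ⊕ v6) ⊕ v4)) spells out as v1 ⊕ v2 ⊕ v3 ⊕ v5 ⊕ v6 ⊕ v4
putting the inputs in ascending order: v1 ⊕ v2 ⊕ v3 ⊕ v4 ⊕ v5 ⊕ v6


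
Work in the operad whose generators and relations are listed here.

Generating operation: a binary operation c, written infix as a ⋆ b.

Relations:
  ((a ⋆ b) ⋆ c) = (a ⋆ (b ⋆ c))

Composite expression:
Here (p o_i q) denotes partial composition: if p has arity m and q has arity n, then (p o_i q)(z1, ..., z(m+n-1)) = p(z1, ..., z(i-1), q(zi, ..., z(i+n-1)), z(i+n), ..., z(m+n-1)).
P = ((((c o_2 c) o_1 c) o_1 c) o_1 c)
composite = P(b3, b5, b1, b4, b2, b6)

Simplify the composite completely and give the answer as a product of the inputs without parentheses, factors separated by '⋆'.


b3 ⋆ b5 ⋆ b1 ⋆ b4 ⋆ b2 ⋆ b6


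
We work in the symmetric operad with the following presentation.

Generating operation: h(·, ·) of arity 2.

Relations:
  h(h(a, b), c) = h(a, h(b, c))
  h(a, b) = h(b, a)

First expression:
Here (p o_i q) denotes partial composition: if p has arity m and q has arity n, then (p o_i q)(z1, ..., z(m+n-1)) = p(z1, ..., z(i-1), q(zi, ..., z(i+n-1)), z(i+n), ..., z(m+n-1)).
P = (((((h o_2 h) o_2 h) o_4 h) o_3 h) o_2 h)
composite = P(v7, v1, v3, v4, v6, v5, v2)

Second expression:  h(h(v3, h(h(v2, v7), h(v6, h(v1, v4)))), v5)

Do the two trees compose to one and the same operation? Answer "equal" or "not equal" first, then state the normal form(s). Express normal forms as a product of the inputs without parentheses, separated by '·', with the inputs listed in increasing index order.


In normal form, the first expression is v1 · v2 · v3 · v4 · v5 · v6 · v7
In normal form, the second expression is v1 · v2 · v3 · v4 · v5 · v6 · v7
The forms coincide; equal.

equal; the common form is v1 · v2 · v3 · v4 · v5 · v6 · v7


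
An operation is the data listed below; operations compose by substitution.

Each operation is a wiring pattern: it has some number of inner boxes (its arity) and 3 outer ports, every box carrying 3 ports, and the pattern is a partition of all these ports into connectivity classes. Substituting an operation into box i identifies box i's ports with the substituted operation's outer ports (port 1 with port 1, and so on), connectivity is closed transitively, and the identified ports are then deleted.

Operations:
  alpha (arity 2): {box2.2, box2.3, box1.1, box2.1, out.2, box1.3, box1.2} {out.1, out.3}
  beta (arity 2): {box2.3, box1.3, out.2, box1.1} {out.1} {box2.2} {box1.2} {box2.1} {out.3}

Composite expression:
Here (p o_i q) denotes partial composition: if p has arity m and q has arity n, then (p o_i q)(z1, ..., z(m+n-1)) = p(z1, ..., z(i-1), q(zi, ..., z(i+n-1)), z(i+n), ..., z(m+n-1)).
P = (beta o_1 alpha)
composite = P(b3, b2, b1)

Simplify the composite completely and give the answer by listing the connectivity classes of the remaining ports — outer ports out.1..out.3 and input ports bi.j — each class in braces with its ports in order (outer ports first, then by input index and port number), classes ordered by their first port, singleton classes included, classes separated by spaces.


{out.1} {out.2, b1.3} {out.3} {b1.1} {b1.2} {b2.1, b2.2, b2.3, b3.1, b3.2, b3.3}


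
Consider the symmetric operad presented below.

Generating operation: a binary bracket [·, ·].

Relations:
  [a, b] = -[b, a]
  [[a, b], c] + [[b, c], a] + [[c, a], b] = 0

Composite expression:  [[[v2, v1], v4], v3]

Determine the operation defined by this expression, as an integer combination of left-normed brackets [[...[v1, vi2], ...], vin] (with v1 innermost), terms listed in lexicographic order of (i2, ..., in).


Left-normed coefficients sit on the v1-initial expansion words.
Composite bracket: [[[v2, v1], v4], v3]
Expanding via [a, b] = ab - ba: 8 signed words (2^3 = 8).
Only words starting with v1 matter:
  the word v1v2v4v3 carries sign -1 and contributes -[[[v1, v2], v4], v3]

-[[[v1, v2], v4], v3]


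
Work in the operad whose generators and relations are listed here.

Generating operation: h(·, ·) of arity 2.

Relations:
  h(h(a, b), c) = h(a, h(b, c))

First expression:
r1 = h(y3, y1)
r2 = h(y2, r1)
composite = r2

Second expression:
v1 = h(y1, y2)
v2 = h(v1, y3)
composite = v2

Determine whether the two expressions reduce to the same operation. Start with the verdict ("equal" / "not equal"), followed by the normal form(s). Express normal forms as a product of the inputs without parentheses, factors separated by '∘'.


not equal; the first gives y2 ∘ y3 ∘ y1 and the second y1 ∘ y2 ∘ y3

Reducing the first expression gives y2 ∘ y3 ∘ y1
Reducing the second expression gives y1 ∘ y2 ∘ y3
Distinct normal forms: not equal.


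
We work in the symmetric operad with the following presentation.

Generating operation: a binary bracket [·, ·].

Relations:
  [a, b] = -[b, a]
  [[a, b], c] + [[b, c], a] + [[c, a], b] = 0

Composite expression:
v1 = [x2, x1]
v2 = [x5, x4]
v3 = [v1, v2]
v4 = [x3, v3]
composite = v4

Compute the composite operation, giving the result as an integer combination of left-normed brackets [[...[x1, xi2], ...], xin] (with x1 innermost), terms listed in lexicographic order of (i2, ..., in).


-[[[[x1, x2], x4], x5], x3] + [[[[x1, x2], x5], x4], x3]

A multilinear Lie element is pinned by x1-initial words (x1 innermost).
Composite bracket: [x3, [[x2, x1], [x5, x4]]]
Applying ab - ba throughout gives 16 signed words (2^4 = 16).
Keep just the words that open with x1:
  x1x2x4x5x3 appears with sign -1, giving the term -[[[[x1, x2], x4], x5], x3]
  x1x2x5x4x3 appears with sign +1, giving the term +[[[[x1, x2], x5], x4], x3]


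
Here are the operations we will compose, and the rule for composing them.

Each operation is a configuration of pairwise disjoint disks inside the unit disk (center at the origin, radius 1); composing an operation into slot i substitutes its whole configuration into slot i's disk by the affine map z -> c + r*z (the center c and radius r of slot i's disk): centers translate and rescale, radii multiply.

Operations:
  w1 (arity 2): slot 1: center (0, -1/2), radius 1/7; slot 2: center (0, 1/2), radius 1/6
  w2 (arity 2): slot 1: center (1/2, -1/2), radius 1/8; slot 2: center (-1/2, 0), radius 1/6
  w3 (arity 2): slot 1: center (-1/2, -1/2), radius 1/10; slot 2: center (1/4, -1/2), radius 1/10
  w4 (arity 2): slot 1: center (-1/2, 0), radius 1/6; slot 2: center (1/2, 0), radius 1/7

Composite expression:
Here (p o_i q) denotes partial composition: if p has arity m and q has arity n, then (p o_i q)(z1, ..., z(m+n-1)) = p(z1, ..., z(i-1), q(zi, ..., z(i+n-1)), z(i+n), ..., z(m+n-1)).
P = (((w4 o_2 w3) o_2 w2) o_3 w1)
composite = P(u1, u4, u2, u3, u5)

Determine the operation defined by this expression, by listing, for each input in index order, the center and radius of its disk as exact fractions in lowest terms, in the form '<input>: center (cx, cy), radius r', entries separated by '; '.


u1: center (-1/2, 0), radius 1/6; u2: center (59/140, -61/840), radius 1/2940; u3: center (59/140, -59/840), radius 1/2520; u4: center (61/140, -11/140), radius 1/560; u5: center (15/28, -1/14), radius 1/70

Below w4, radii multiply path by path; the u-disk centers shift.
u1 passes through 1 substitution, ending at center (-1/2, 0), radius 1/6
u4 passes through 3 substitutions, ending at center (61/140, -11/140), radius 1/560
u2 passes through 4 substitutions, ending at center (59/140, -61/840), radius 1/2940
u3 passes through 4 substitutions, ending at center (59/140, -59/840), radius 1/2520
u5 passes through 2 substitutions, ending at center (15/28, -1/14), radius 1/70


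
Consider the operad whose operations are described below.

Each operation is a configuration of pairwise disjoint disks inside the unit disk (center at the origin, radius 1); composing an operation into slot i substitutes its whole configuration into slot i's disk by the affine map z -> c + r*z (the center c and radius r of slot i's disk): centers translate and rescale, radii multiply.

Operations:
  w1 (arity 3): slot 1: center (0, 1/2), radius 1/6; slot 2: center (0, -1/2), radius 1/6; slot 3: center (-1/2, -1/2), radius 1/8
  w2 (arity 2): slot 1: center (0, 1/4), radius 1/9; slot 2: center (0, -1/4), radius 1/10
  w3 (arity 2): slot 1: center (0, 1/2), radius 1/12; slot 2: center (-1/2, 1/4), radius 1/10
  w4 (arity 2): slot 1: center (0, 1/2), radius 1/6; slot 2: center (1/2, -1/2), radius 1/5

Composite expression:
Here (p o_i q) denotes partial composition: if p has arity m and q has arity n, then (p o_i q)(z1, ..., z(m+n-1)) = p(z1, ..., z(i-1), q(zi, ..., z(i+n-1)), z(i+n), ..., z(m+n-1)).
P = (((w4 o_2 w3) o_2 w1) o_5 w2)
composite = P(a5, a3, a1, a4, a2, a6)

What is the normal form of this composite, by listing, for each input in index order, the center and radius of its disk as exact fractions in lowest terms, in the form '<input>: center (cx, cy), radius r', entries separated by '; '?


Nesting under w4 composes maps z -> c + r*z down each a-path.
a5 passes through 1 substitution, ending at center (0, 1/2), radius 1/6
a3 passes through 3 substitutions, ending at center (1/2, -47/120), radius 1/360
a1 passes through 3 substitutions, ending at center (1/2, -49/120), radius 1/360
a4 passes through 3 substitutions, ending at center (59/120, -49/120), radius 1/480
a2 passes through 3 substitutions, ending at center (2/5, -89/200), radius 1/450
a6 passes through 3 substitutions, ending at center (2/5, -91/200), radius 1/500

a1: center (1/2, -49/120), radius 1/360; a2: center (2/5, -89/200), radius 1/450; a3: center (1/2, -47/120), radius 1/360; a4: center (59/120, -49/120), radius 1/480; a5: center (0, 1/2), radius 1/6; a6: center (2/5, -91/200), radius 1/500


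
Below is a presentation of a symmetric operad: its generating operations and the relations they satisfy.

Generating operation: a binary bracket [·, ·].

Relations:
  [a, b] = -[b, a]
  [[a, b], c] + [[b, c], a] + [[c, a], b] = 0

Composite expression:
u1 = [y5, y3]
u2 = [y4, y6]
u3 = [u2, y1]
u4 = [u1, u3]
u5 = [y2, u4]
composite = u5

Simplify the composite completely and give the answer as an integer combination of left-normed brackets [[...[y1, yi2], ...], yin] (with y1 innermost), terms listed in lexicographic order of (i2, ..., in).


[[[[[y1, y4], y6], y3], y5], y2] - [[[[[y1, y4], y6], y5], y3], y2] - [[[[[y1, y6], y4], y3], y5], y2] + [[[[[y1, y6], y4], y5], y3], y2]

A multilinear Lie element is pinned by y1-initial words (y1 innermost).
Composite bracket: [y2, [[y5, y3], [[y4, y6], y1]]]
Each bracket splits as ab - ba, giving 32 signed words (2^5 = 32).
Words beginning with y1 determine it all:
  sign of y1y4y6y3y5y2 is +1, so it contributes +[[[[[y1, y4], y6], y3], y5], y2]
  sign of y1y4y6y5y3y2 is -1, so it contributes -[[[[[y1, y4], y6], y5], y3], y2]
  sign of y1y6y4y3y5y2 is -1, so it contributes -[[[[[y1, y6], y4], y3], y5], y2]
  sign of y1y6y4y5y3y2 is +1, so it contributes +[[[[[y1, y6], y4], y5], y3], y2]


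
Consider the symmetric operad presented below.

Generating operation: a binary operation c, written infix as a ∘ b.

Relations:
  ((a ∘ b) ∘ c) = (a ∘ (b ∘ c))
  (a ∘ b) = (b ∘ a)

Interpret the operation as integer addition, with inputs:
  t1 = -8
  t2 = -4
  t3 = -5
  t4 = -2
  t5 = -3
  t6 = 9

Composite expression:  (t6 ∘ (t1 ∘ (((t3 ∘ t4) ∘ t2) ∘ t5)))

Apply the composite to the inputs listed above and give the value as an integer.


-13

(t3 ∘ t4) = -7
((t3 ∘ t4) ∘ t2) = -11
(((t3 ∘ t4) ∘ t2) ∘ t5) = -14
(t1 ∘ (((t3 ∘ t4) ∘ t2) ∘ t5)) = -22
(t6 ∘ (t1 ∘ (((t3 ∘ t4) ∘ t2) ∘ t5))) = -13


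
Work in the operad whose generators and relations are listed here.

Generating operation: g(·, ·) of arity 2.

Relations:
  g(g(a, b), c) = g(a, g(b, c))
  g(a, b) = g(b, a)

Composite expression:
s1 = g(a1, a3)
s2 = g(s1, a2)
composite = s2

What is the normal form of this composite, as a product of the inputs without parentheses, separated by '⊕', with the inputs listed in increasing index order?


Both nesting and order wash out for g; what remains is which a's occur.
g(a1, a3) collapses to a1 ⊕ a3
g(g(a1, a3), a2) collapses to a1 ⊕ a3 ⊕ a2
reordering the factors by index: a1 ⊕ a2 ⊕ a3

a1 ⊕ a2 ⊕ a3


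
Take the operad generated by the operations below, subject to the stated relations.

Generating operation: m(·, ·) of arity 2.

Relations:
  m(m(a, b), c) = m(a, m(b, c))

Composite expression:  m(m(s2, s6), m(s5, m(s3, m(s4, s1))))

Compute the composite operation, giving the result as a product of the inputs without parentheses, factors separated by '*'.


All parenthesizations of m agree; list the s-inputs left to right.
m(s2, s6) collapses to s2 * s6
m(s4, s1) collapses to s4 * s1
m(s3, m(s4, s1)) collapses to s3 * s4 * s1
m(s5, m(s3, m(s4, s1))) collapses to s5 * s3 * s4 * s1
m(m(s2, s6), m(s5, m(s3, m(s4, s1)))) collapses to s2 * s6 * s5 * s3 * s4 * s1

s2 * s6 * s5 * s3 * s4 * s1


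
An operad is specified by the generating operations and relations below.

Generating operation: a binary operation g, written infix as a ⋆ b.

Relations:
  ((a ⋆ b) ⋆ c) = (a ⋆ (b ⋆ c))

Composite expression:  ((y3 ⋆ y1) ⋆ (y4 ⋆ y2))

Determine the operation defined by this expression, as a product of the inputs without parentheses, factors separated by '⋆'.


The g-tree's shape is irrelevant; the y-reading-order decides.
(y3 ⋆ y1) unparenthesizes to y3 ⋆ y1
(y4 ⋆ y2) unparenthesizes to y4 ⋆ y2
((y3 ⋆ y1) ⋆ (y4 ⋆ y2)) unparenthesizes to y3 ⋆ y1 ⋆ y4 ⋆ y2

y3 ⋆ y1 ⋆ y4 ⋆ y2


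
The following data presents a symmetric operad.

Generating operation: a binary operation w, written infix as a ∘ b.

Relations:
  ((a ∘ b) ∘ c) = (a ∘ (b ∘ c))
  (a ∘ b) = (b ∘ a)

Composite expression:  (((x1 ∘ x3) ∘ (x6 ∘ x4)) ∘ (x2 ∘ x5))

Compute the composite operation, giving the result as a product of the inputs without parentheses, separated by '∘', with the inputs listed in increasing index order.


x1 ∘ x2 ∘ x3 ∘ x4 ∘ x5 ∘ x6


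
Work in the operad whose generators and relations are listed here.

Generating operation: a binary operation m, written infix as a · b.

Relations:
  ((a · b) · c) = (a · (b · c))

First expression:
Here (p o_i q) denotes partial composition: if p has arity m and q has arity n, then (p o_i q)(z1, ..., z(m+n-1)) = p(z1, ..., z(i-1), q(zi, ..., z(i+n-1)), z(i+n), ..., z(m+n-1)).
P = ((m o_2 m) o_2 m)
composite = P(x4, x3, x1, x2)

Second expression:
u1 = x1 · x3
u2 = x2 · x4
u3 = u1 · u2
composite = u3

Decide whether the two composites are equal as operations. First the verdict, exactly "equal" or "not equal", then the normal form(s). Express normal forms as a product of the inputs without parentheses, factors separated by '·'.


Normal form of the first expression: x4 · x3 · x1 · x2
Normal form of the second expression: x1 · x3 · x2 · x4
Different reductions; not equal.

not equal: they reduce to x4 · x3 · x1 · x2 and x1 · x3 · x2 · x4


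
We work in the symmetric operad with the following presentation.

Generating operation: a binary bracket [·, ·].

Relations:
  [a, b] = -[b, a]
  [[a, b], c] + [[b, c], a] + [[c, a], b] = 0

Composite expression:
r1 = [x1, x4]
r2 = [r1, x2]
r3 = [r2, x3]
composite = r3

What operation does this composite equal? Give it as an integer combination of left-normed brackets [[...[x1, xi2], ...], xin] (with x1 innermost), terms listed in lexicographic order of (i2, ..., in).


[[[x1, x4], x2], x3]

Skip Jacobi rewriting: expand, keep x1-initial words, read off terms.
Composite bracket: [[[x1, x4], x2], x3]
Each bracket splits as ab - ba, giving 8 signed words (2^3 = 8).
Words beginning with x1 determine it all:
  word x1x4x2x3 has sign +1, contributing +[[[x1, x4], x2], x3]


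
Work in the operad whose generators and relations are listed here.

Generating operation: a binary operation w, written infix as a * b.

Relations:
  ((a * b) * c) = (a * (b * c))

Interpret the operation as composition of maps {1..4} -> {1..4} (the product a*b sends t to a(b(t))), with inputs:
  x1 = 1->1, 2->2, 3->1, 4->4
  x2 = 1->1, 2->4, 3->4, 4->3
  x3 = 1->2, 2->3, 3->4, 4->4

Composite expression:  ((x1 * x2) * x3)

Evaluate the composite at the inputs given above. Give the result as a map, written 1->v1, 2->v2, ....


(x1 * x2) = 1->1, 2->4, 3->4, 4->1
((x1 * x2) * x3) = 1->4, 2->4, 3->1, 4->1

1->4, 2->4, 3->1, 4->1


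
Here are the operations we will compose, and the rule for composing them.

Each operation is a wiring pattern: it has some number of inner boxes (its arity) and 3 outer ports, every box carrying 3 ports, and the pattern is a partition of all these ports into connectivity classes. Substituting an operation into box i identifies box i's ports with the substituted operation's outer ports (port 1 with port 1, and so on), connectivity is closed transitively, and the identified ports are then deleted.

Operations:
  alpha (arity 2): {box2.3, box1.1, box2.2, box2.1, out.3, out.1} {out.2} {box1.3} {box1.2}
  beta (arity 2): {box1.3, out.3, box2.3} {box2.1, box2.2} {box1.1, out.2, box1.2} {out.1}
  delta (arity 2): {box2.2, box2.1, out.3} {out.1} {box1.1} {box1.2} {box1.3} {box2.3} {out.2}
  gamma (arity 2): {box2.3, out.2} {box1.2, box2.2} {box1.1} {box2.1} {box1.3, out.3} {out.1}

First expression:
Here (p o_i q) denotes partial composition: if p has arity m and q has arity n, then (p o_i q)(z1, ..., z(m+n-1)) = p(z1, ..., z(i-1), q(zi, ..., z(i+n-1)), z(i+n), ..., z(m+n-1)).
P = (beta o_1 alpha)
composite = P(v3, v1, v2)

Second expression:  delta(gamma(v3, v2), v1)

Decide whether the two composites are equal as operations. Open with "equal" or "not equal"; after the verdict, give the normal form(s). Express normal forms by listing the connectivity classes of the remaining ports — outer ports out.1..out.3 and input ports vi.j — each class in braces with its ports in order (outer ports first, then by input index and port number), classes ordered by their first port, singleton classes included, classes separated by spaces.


not equal; the first gives {out.1} {out.2, out.3, v1.1, v1.2, v1.3, v2.3, v3.1} {v2.1, v2.2} {v3.2} {v3.3} and the second {out.1} {out.2} {out.3, v1.1, v1.2} {v1.3} {v2.1} {v2.2, v3.2} {v2.3} {v3.1} {v3.3}

Reducing the first expression gives {out.1} {out.2, out.3, v1.1, v1.2, v1.3, v2.3, v3.1} {v2.1, v2.2} {v3.2} {v3.3}
Reducing the second expression gives {out.1} {out.2} {out.3, v1.1, v1.2} {v1.3} {v2.1} {v2.2, v3.2} {v2.3} {v3.1} {v3.3}
Distinct normal forms: not equal.


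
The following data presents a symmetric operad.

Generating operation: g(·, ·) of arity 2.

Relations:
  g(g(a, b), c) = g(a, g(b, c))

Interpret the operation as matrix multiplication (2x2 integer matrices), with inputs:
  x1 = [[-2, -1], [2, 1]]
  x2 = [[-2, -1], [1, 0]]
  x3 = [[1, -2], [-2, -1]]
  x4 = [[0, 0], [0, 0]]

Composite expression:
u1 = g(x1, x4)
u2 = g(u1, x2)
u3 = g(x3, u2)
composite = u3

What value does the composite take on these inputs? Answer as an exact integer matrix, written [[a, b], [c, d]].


g(x1, x4) = [[0, 0], [0, 0]]
g(g(x1, x4), x2) = [[0, 0], [0, 0]]
g(x3, g(g(x1, x4), x2)) = [[0, 0], [0, 0]]

[[0, 0], [0, 0]]


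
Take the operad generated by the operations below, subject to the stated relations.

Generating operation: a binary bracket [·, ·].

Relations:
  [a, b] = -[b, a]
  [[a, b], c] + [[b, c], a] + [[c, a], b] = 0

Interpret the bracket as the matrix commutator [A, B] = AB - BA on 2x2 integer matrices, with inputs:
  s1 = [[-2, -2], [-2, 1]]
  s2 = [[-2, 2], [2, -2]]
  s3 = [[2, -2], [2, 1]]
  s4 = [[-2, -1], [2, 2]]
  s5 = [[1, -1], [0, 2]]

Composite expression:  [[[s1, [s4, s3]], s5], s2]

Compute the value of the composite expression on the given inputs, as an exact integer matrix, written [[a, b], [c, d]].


[s4, s3] = [[2, 9], [10, -2]]
[s1, [s4, s3]] = [[-2, -19], [22, 2]]
[[s1, [s4, s3]], s5] = [[22, -15], [-22, -22]]
[[[s1, [s4, s3]], s5], s2] = [[14, 88], [-88, -14]]

[[14, 88], [-88, -14]]


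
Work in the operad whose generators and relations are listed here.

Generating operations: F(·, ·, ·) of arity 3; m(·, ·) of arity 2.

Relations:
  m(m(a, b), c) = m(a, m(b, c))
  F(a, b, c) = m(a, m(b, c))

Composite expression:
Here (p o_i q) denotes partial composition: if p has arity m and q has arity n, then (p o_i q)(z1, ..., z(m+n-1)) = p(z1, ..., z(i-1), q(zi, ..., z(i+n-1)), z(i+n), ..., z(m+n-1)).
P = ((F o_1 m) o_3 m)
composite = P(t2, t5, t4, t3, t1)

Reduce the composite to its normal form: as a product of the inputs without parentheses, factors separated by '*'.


All parenthesizations of F agree; list the t-inputs left to right.
m(t2, t5) collapses to t2 * t5
m(t4, t3) collapses to t4 * t3
F(m(t2, t5), m(t4, t3), t1) collapses to t2 * t5 * t4 * t3 * t1

t2 * t5 * t4 * t3 * t1


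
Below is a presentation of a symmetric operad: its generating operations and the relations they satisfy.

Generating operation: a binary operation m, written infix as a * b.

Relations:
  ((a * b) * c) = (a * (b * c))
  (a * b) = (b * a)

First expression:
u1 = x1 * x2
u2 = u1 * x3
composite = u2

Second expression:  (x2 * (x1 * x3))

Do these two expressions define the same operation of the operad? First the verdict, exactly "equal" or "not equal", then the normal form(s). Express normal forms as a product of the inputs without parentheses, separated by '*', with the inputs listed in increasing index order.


The first expression, normalized: x1 * x2 * x3
The second expression, normalized: x1 * x2 * x3
Identical normal forms: equal.

equal; both compose to x1 * x2 * x3
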